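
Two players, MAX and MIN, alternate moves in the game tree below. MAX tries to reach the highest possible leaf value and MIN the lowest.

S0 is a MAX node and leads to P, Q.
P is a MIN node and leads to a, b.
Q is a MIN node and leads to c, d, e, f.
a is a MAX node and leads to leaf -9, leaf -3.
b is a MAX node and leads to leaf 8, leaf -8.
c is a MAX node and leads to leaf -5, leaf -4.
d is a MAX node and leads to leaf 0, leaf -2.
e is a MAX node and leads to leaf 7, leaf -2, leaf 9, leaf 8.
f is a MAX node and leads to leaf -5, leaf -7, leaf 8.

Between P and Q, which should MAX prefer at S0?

P

a (MAX): max(-9, -3) = -3
b (MAX): max(8, -8) = 8
P (MIN): min(-3, 8) = -3
c (MAX): max(-5, -4) = -4
d (MAX): max(0, -2) = 0
e (MAX): max(7, -2, 9, 8) = 9
f (MAX): max(-5, -7, 8) = 8
Q (MIN): min(-4, 0, 9, 8) = -4
MAX prefers the higher value; P=-3, Q=-4. P is better since -3 > -4.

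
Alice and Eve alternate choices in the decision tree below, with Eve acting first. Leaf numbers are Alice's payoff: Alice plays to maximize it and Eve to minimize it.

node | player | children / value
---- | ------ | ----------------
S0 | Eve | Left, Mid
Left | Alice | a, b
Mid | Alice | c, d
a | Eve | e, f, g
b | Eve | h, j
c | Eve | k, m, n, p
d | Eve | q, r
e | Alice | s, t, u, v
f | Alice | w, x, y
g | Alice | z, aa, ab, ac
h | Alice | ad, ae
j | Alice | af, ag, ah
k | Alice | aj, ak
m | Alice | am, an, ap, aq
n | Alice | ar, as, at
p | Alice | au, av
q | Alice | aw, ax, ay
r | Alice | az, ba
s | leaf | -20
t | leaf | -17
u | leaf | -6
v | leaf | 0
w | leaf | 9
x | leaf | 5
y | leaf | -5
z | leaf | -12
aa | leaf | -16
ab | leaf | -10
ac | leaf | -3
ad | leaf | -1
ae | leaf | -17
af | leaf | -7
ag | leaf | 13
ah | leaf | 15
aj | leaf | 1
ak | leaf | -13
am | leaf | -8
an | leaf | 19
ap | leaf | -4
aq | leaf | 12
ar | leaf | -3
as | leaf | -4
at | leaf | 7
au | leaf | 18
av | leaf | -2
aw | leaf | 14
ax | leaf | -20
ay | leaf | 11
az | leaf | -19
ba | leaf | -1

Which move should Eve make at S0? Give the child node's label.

e (Alice): max(-20, -17, -6, 0) = 0
f (Alice): max(9, 5, -5) = 9
g (Alice): max(-12, -16, -10, -3) = -3
a (Eve): min(0, 9, -3) = -3
h (Alice): max(-1, -17) = -1
j (Alice): max(-7, 13, 15) = 15
b (Eve): min(-1, 15) = -1
Left (Alice): max(-3, -1) = -1
k (Alice): max(1, -13) = 1
m (Alice): max(-8, 19, -4, 12) = 19
n (Alice): max(-3, -4, 7) = 7
p (Alice): max(18, -2) = 18
c (Eve): min(1, 19, 7, 18) = 1
q (Alice): max(14, -20, 11) = 14
r (Alice): max(-19, -1) = -1
d (Eve): min(14, -1) = -1
Mid (Alice): max(1, -1) = 1
S0 (Eve): min(-1, 1) = -1
Eve at S0 wants the lowest of {Left=-1, Mid=1}, so chooses Left.

Left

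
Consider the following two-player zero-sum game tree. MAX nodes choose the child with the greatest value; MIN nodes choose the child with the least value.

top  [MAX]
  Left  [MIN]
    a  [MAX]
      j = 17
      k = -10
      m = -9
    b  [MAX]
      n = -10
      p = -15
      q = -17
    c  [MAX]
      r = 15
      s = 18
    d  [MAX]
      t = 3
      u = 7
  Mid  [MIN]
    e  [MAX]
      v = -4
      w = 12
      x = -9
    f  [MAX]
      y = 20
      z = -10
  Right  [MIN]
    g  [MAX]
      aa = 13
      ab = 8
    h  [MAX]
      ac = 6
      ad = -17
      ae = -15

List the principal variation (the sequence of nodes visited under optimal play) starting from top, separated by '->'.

top -> Mid -> e -> w

a (MAX): max(17, -10, -9) = 17
b (MAX): max(-10, -15, -17) = -10
c (MAX): max(15, 18) = 18
d (MAX): max(3, 7) = 7
Left (MIN): min(17, -10, 18, 7) = -10
e (MAX): max(-4, 12, -9) = 12
f (MAX): max(20, -10) = 20
Mid (MIN): min(12, 20) = 12
g (MAX): max(13, 8) = 13
h (MAX): max(6, -17, -15) = 6
Right (MIN): min(13, 6) = 6
top (MAX): max(-10, 12, 6) = 12
At top, MAX picks Mid (highest: 12).
At Mid, MIN picks e (lowest: 12).
At e, MAX picks w (highest: 12).
Terminal value 12.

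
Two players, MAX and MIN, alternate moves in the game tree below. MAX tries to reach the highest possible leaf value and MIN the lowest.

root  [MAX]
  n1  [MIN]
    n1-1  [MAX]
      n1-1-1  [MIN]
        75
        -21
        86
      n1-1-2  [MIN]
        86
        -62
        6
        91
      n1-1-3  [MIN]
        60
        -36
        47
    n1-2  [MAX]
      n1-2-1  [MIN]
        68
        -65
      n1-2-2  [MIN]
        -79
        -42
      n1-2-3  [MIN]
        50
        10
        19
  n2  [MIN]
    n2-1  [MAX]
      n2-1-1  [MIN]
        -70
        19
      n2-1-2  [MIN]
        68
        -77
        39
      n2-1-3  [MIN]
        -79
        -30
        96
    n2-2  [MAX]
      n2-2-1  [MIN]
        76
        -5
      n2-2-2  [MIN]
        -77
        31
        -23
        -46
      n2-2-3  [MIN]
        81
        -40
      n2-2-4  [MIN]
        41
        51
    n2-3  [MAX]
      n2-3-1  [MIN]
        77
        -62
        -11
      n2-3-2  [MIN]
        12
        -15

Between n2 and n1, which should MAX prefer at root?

n2-1-1 (MIN): min(-70, 19) = -70
n2-1-2 (MIN): min(68, -77, 39) = -77
n2-1-3 (MIN): min(-79, -30, 96) = -79
n2-1 (MAX): max(-70, -77, -79) = -70
n2-2-1 (MIN): min(76, -5) = -5
n2-2-2 (MIN): min(-77, 31, -23, -46) = -77
n2-2-3 (MIN): min(81, -40) = -40
n2-2-4 (MIN): min(41, 51) = 41
n2-2 (MAX): max(-5, -77, -40, 41) = 41
n2-3-1 (MIN): min(77, -62, -11) = -62
n2-3-2 (MIN): min(12, -15) = -15
n2-3 (MAX): max(-62, -15) = -15
n2 (MIN): min(-70, 41, -15) = -70
n1-1-1 (MIN): min(75, -21, 86) = -21
n1-1-2 (MIN): min(86, -62, 6, 91) = -62
n1-1-3 (MIN): min(60, -36, 47) = -36
n1-1 (MAX): max(-21, -62, -36) = -21
n1-2-1 (MIN): min(68, -65) = -65
n1-2-2 (MIN): min(-79, -42) = -79
n1-2-3 (MIN): min(50, 10, 19) = 10
n1-2 (MAX): max(-65, -79, 10) = 10
n1 (MIN): min(-21, 10) = -21
MAX prefers the higher value; n2=-70, n1=-21. n1 is better since -21 > -70.

n1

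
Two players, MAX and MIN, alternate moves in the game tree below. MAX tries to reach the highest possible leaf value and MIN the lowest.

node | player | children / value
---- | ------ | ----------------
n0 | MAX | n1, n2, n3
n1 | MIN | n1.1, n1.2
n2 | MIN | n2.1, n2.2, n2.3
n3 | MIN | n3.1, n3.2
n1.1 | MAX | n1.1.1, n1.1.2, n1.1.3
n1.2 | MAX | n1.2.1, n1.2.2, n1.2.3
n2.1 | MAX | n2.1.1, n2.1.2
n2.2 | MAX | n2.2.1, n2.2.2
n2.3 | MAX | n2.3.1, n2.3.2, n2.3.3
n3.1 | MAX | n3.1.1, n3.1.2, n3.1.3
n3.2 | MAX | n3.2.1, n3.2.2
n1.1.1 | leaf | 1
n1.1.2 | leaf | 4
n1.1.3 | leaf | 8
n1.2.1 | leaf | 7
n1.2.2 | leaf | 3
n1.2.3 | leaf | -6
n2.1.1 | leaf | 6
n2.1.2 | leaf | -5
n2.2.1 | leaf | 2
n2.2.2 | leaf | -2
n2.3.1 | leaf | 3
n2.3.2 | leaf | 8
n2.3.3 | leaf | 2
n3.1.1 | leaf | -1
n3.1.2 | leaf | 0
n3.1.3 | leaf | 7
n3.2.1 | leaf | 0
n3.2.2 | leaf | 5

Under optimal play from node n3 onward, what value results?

n3.1 (MAX): max(-1, 0, 7) = 7
n3.2 (MAX): max(0, 5) = 5
n3 (MIN): min(7, 5) = 5

5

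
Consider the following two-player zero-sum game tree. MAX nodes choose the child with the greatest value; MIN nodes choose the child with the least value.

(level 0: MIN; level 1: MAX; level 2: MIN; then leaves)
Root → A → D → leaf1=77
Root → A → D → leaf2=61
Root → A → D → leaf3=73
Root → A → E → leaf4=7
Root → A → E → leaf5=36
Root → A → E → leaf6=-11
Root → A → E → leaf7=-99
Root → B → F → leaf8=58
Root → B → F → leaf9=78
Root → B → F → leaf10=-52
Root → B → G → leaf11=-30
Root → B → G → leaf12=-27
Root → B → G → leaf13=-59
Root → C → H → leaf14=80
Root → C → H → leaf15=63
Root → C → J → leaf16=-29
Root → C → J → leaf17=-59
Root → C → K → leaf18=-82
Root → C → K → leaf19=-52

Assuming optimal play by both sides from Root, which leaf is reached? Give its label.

D (MIN): min(77, 61, 73) = 61
E (MIN): min(7, 36, -11, -99) = -99
A (MAX): max(61, -99) = 61
F (MIN): min(58, 78, -52) = -52
G (MIN): min(-30, -27, -59) = -59
B (MAX): max(-52, -59) = -52
H (MIN): min(80, 63) = 63
J (MIN): min(-29, -59) = -59
K (MIN): min(-82, -52) = -82
C (MAX): max(63, -59, -82) = 63
Root (MIN): min(61, -52, 63) = -52
At Root, MIN picks B (lowest: -52).
At B, MAX picks F (highest: -52).
At F, MIN picks leaf10 (lowest: -52).
Terminal value -52.

leaf10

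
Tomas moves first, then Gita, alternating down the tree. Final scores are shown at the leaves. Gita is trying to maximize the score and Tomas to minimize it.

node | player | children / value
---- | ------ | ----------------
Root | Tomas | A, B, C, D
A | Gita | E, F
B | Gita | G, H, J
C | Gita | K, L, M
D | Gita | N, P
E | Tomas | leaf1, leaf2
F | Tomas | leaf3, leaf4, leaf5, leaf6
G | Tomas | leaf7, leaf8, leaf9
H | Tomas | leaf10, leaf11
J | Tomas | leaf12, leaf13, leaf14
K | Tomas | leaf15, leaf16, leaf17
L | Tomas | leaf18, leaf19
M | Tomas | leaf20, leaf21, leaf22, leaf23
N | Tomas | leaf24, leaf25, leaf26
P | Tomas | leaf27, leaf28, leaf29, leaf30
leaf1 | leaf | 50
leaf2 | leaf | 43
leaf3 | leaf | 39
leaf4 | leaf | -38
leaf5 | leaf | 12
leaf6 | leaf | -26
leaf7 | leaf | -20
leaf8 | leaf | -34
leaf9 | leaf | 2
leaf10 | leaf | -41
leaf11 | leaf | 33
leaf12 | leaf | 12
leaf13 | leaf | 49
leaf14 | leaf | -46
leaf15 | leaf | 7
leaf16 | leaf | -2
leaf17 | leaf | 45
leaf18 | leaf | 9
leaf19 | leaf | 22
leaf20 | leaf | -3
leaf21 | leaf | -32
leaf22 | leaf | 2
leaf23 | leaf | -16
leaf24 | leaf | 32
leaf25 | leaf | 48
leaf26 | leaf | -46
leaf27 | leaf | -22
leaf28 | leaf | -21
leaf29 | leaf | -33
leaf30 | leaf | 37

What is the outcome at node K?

-2

K (Tomas): min(7, -2, 45) = -2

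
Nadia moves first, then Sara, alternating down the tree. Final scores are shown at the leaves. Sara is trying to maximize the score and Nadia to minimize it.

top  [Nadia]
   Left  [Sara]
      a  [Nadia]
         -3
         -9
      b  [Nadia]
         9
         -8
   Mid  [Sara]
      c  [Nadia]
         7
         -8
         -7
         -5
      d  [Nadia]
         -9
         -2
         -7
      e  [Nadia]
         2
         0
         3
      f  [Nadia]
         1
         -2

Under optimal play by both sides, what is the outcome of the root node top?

-8

a (Nadia): min(-3, -9) = -9
b (Nadia): min(9, -8) = -8
Left (Sara): max(-9, -8) = -8
c (Nadia): min(7, -8, -7, -5) = -8
d (Nadia): min(-9, -2, -7) = -9
e (Nadia): min(2, 0, 3) = 0
f (Nadia): min(1, -2) = -2
Mid (Sara): max(-8, -9, 0, -2) = 0
top (Nadia): min(-8, 0) = -8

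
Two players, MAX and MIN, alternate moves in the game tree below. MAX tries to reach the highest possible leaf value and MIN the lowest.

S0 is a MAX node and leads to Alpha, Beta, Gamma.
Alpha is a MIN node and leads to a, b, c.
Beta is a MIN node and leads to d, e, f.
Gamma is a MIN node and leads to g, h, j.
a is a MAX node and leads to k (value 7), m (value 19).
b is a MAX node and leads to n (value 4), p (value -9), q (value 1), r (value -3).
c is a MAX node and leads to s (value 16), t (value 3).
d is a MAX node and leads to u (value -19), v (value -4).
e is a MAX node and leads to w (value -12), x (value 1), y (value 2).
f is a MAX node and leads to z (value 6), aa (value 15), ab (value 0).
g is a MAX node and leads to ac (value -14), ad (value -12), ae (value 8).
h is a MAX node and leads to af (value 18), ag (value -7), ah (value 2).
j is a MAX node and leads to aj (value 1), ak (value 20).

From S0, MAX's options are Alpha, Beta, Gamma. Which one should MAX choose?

Gamma

a (MAX): max(7, 19) = 19
b (MAX): max(4, -9, 1, -3) = 4
c (MAX): max(16, 3) = 16
Alpha (MIN): min(19, 4, 16) = 4
d (MAX): max(-19, -4) = -4
e (MAX): max(-12, 1, 2) = 2
f (MAX): max(6, 15, 0) = 15
Beta (MIN): min(-4, 2, 15) = -4
g (MAX): max(-14, -12, 8) = 8
h (MAX): max(18, -7, 2) = 18
j (MAX): max(1, 20) = 20
Gamma (MIN): min(8, 18, 20) = 8
S0 (MAX): max(4, -4, 8) = 8
MAX at S0 wants the highest of {Alpha=4, Beta=-4, Gamma=8}, so chooses Gamma.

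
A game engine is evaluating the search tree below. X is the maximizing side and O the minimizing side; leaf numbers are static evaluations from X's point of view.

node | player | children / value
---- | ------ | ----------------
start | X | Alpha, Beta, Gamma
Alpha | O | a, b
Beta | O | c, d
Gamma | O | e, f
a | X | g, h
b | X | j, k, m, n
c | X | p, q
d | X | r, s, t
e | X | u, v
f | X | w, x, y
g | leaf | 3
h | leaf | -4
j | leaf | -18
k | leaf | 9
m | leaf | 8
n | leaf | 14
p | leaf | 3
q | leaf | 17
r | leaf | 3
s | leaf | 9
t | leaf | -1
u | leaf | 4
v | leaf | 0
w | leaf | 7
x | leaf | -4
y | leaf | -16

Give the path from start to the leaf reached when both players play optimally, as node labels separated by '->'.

start -> Beta -> d -> s

a (X): max(3, -4) = 3
b (X): max(-18, 9, 8, 14) = 14
Alpha (O): min(3, 14) = 3
c (X): max(3, 17) = 17
d (X): max(3, 9, -1) = 9
Beta (O): min(17, 9) = 9
e (X): max(4, 0) = 4
f (X): max(7, -4, -16) = 7
Gamma (O): min(4, 7) = 4
start (X): max(3, 9, 4) = 9
At start, X picks Beta (highest: 9).
At Beta, O picks d (lowest: 9).
At d, X picks s (highest: 9).
Terminal value 9.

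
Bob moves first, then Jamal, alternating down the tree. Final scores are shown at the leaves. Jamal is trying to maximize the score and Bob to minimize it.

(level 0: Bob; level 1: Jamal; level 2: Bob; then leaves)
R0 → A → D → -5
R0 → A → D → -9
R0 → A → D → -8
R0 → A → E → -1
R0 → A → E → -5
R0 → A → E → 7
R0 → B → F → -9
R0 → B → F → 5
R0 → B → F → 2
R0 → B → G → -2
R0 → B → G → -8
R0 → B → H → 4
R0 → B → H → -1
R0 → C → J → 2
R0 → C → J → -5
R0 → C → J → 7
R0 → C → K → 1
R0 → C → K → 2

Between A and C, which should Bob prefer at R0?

D (Bob): min(-5, -9, -8) = -9
E (Bob): min(-1, -5, 7) = -5
A (Jamal): max(-9, -5) = -5
J (Bob): min(2, -5, 7) = -5
K (Bob): min(1, 2) = 1
C (Jamal): max(-5, 1) = 1
Bob prefers the lower value; A=-5, C=1. A is better since -5 < 1.

A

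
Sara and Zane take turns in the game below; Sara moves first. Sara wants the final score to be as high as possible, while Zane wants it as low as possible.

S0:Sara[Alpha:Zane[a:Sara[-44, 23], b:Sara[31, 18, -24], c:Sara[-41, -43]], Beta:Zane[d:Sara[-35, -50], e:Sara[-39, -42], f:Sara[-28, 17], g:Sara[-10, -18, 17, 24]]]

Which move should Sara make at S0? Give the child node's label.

a (Sara): max(-44, 23) = 23
b (Sara): max(31, 18, -24) = 31
c (Sara): max(-41, -43) = -41
Alpha (Zane): min(23, 31, -41) = -41
d (Sara): max(-35, -50) = -35
e (Sara): max(-39, -42) = -39
f (Sara): max(-28, 17) = 17
g (Sara): max(-10, -18, 17, 24) = 24
Beta (Zane): min(-35, -39, 17, 24) = -39
S0 (Sara): max(-41, -39) = -39
Sara at S0 wants the highest of {Alpha=-41, Beta=-39}, so chooses Beta.

Beta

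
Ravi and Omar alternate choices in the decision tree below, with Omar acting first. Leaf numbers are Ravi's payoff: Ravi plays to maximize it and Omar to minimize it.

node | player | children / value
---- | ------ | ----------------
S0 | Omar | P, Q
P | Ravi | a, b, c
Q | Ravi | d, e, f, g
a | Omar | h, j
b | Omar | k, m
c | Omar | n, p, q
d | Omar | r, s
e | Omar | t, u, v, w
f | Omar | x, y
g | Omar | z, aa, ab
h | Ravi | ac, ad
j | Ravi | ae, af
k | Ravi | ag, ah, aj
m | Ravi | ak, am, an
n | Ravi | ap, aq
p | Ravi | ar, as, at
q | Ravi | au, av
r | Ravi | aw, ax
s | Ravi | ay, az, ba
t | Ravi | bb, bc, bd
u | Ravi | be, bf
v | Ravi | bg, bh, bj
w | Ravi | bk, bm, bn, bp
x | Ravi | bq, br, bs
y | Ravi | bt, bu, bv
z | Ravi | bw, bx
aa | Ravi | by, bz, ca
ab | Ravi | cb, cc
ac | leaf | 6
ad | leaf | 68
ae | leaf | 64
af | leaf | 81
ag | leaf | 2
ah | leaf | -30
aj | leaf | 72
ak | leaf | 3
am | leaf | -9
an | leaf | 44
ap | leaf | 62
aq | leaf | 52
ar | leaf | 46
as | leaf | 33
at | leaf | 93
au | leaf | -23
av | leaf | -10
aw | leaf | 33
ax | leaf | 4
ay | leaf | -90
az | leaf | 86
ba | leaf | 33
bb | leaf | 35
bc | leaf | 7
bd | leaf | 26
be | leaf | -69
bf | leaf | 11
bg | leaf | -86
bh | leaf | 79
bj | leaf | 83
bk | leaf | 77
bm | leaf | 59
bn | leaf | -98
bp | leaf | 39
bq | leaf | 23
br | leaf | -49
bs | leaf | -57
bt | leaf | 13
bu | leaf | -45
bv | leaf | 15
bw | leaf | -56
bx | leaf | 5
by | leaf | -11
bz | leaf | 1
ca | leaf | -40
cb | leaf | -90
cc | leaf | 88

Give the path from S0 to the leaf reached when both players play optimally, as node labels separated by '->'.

S0 -> Q -> d -> r -> aw

h (Ravi): max(6, 68) = 68
j (Ravi): max(64, 81) = 81
a (Omar): min(68, 81) = 68
k (Ravi): max(2, -30, 72) = 72
m (Ravi): max(3, -9, 44) = 44
b (Omar): min(72, 44) = 44
n (Ravi): max(62, 52) = 62
p (Ravi): max(46, 33, 93) = 93
q (Ravi): max(-23, -10) = -10
c (Omar): min(62, 93, -10) = -10
P (Ravi): max(68, 44, -10) = 68
r (Ravi): max(33, 4) = 33
s (Ravi): max(-90, 86, 33) = 86
d (Omar): min(33, 86) = 33
t (Ravi): max(35, 7, 26) = 35
u (Ravi): max(-69, 11) = 11
v (Ravi): max(-86, 79, 83) = 83
w (Ravi): max(77, 59, -98, 39) = 77
e (Omar): min(35, 11, 83, 77) = 11
x (Ravi): max(23, -49, -57) = 23
y (Ravi): max(13, -45, 15) = 15
f (Omar): min(23, 15) = 15
z (Ravi): max(-56, 5) = 5
aa (Ravi): max(-11, 1, -40) = 1
ab (Ravi): max(-90, 88) = 88
g (Omar): min(5, 1, 88) = 1
Q (Ravi): max(33, 11, 15, 1) = 33
S0 (Omar): min(68, 33) = 33
At S0, Omar picks Q (lowest: 33).
At Q, Ravi picks d (highest: 33).
At d, Omar picks r (lowest: 33).
At r, Ravi picks aw (highest: 33).
Terminal value 33.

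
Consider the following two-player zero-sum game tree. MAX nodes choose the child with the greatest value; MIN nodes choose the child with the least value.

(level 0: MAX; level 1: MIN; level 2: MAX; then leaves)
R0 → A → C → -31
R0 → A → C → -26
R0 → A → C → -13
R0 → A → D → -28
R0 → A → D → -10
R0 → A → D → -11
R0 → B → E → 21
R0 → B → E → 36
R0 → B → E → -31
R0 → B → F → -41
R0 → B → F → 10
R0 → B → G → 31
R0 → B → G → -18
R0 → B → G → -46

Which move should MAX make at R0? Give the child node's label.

B

C (MAX): max(-31, -26, -13) = -13
D (MAX): max(-28, -10, -11) = -10
A (MIN): min(-13, -10) = -13
E (MAX): max(21, 36, -31) = 36
F (MAX): max(-41, 10) = 10
G (MAX): max(31, -18, -46) = 31
B (MIN): min(36, 10, 31) = 10
R0 (MAX): max(-13, 10) = 10
MAX at R0 wants the highest of {A=-13, B=10}, so chooses B.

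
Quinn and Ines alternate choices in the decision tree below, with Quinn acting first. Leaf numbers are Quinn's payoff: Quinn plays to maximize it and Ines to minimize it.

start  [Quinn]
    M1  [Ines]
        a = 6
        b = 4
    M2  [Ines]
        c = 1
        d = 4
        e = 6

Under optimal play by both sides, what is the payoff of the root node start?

M1 (Ines): min(6, 4) = 4
M2 (Ines): min(1, 4, 6) = 1
start (Quinn): max(4, 1) = 4

4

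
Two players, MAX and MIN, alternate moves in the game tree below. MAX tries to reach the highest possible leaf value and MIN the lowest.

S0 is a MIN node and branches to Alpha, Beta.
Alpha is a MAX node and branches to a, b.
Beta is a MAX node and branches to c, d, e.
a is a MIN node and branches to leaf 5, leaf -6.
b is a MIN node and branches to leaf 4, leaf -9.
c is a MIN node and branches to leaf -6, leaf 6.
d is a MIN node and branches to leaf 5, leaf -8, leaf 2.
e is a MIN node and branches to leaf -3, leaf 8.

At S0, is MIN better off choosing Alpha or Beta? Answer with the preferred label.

a (MIN): min(5, -6) = -6
b (MIN): min(4, -9) = -9
Alpha (MAX): max(-6, -9) = -6
c (MIN): min(-6, 6) = -6
d (MIN): min(5, -8, 2) = -8
e (MIN): min(-3, 8) = -3
Beta (MAX): max(-6, -8, -3) = -3
MIN prefers the lower value; Alpha=-6, Beta=-3. Alpha is better since -6 < -3.

Alpha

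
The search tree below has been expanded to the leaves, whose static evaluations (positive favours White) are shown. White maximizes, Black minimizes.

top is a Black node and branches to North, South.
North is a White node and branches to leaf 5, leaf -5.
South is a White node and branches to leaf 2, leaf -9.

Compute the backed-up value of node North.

5

North (White): max(5, -5) = 5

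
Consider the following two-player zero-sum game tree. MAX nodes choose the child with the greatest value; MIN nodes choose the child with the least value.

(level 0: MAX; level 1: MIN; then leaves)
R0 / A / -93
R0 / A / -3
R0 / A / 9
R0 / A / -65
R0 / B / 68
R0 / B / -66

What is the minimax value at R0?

-66

A (MIN): min(-93, -3, 9, -65) = -93
B (MIN): min(68, -66) = -66
R0 (MAX): max(-93, -66) = -66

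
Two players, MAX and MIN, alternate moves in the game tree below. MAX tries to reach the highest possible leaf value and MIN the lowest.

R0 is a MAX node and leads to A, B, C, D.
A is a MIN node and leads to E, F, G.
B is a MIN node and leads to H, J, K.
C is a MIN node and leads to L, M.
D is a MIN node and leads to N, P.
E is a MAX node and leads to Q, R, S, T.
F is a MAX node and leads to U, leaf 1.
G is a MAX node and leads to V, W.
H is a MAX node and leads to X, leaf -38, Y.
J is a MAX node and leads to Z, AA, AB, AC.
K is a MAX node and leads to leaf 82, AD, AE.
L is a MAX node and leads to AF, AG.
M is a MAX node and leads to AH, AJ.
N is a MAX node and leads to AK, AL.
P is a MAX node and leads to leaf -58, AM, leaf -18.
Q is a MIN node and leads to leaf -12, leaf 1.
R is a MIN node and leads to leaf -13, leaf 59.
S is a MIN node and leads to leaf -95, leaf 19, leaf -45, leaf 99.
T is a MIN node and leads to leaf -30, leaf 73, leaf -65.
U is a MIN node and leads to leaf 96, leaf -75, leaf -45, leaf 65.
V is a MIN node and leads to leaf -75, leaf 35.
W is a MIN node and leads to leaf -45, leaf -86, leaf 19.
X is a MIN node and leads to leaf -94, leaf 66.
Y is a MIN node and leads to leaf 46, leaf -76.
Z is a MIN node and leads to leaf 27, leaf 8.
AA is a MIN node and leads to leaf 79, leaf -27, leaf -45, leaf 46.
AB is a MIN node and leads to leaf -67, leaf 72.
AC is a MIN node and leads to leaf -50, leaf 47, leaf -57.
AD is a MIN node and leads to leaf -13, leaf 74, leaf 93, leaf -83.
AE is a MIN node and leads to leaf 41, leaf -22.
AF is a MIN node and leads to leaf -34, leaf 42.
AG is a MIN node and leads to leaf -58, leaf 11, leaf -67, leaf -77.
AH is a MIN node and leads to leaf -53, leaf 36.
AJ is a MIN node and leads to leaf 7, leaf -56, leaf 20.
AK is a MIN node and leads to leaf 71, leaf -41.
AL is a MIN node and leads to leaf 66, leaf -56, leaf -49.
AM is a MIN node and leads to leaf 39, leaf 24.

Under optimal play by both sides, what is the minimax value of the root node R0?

Q (MIN): min(-12, 1) = -12
R (MIN): min(-13, 59) = -13
S (MIN): min(-95, 19, -45, 99) = -95
T (MIN): min(-30, 73, -65) = -65
E (MAX): max(-12, -13, -95, -65) = -12
U (MIN): min(96, -75, -45, 65) = -75
F (MAX): max(-75, 1) = 1
V (MIN): min(-75, 35) = -75
W (MIN): min(-45, -86, 19) = -86
G (MAX): max(-75, -86) = -75
A (MIN): min(-12, 1, -75) = -75
X (MIN): min(-94, 66) = -94
Y (MIN): min(46, -76) = -76
H (MAX): max(-94, -38, -76) = -38
Z (MIN): min(27, 8) = 8
AA (MIN): min(79, -27, -45, 46) = -45
AB (MIN): min(-67, 72) = -67
AC (MIN): min(-50, 47, -57) = -57
J (MAX): max(8, -45, -67, -57) = 8
AD (MIN): min(-13, 74, 93, -83) = -83
AE (MIN): min(41, -22) = -22
K (MAX): max(82, -83, -22) = 82
B (MIN): min(-38, 8, 82) = -38
AF (MIN): min(-34, 42) = -34
AG (MIN): min(-58, 11, -67, -77) = -77
L (MAX): max(-34, -77) = -34
AH (MIN): min(-53, 36) = -53
AJ (MIN): min(7, -56, 20) = -56
M (MAX): max(-53, -56) = -53
C (MIN): min(-34, -53) = -53
AK (MIN): min(71, -41) = -41
AL (MIN): min(66, -56, -49) = -56
N (MAX): max(-41, -56) = -41
AM (MIN): min(39, 24) = 24
P (MAX): max(-58, 24, -18) = 24
D (MIN): min(-41, 24) = -41
R0 (MAX): max(-75, -38, -53, -41) = -38

-38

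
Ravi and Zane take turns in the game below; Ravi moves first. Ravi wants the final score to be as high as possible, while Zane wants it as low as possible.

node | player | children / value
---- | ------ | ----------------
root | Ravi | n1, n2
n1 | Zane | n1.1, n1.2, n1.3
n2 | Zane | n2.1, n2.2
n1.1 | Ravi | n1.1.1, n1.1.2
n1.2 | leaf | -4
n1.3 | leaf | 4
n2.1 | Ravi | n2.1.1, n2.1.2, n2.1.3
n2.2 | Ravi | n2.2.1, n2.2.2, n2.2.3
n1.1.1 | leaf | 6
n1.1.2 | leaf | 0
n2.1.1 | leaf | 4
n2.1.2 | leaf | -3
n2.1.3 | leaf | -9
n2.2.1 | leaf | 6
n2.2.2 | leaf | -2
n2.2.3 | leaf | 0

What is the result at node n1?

n1.1 (Ravi): max(6, 0) = 6
n1 (Zane): min(6, -4, 4) = -4

-4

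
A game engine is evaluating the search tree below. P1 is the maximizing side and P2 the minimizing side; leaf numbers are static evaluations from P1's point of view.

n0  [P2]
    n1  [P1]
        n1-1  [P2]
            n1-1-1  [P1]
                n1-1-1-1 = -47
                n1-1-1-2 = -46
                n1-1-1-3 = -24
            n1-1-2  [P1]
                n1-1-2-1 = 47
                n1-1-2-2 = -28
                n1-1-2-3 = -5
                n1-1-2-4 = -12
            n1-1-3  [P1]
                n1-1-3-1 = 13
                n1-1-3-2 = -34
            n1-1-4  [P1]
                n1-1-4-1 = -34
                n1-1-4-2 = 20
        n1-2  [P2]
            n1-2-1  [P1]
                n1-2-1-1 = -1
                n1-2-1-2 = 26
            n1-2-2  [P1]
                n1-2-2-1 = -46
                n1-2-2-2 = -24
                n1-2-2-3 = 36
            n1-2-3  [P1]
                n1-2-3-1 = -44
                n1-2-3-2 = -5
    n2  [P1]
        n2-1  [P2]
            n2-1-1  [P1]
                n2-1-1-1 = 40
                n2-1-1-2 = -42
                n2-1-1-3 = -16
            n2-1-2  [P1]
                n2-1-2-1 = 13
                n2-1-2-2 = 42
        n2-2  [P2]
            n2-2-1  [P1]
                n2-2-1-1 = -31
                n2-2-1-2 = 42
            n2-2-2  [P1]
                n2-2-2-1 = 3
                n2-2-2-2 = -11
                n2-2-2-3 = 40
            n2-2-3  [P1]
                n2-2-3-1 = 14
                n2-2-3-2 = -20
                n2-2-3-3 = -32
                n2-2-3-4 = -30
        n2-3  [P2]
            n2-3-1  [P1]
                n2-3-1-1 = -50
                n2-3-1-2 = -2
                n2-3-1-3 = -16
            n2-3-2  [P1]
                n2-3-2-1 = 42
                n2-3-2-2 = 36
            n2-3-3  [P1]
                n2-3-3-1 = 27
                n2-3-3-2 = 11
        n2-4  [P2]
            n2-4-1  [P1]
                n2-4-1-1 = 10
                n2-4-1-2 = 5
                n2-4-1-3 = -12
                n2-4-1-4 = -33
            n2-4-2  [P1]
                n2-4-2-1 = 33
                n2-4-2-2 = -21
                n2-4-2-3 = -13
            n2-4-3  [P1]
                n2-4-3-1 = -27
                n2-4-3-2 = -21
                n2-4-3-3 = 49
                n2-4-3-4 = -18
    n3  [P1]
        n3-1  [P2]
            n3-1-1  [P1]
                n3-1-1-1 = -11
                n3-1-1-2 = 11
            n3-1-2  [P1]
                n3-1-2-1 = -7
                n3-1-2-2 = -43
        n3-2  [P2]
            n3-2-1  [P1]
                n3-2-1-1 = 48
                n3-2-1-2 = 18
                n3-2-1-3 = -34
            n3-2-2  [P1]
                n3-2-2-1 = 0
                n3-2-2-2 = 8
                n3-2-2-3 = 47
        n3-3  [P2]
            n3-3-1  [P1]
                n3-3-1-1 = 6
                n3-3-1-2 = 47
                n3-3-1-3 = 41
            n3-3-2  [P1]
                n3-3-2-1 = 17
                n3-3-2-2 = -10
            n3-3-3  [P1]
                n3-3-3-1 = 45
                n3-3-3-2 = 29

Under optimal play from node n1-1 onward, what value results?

-24

n1-1-1 (P1): max(-47, -46, -24) = -24
n1-1-2 (P1): max(47, -28, -5, -12) = 47
n1-1-3 (P1): max(13, -34) = 13
n1-1-4 (P1): max(-34, 20) = 20
n1-1 (P2): min(-24, 47, 13, 20) = -24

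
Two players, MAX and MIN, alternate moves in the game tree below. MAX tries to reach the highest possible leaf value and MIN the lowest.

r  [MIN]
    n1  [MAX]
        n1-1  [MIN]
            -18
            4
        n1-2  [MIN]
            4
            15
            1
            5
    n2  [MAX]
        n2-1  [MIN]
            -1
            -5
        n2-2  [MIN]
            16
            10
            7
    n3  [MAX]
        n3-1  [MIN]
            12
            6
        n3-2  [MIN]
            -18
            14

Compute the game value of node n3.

n3-1 (MIN): min(12, 6) = 6
n3-2 (MIN): min(-18, 14) = -18
n3 (MAX): max(6, -18) = 6

6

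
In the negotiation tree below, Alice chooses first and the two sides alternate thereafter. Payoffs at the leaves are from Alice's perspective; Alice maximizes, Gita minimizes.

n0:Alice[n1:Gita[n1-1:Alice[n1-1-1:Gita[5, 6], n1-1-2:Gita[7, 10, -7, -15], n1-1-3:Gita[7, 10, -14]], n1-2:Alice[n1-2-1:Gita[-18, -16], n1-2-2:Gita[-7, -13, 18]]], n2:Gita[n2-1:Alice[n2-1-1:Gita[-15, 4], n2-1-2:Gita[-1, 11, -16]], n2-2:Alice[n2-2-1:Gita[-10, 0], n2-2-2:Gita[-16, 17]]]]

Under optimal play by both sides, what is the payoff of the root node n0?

-13

n1-1-1 (Gita): min(5, 6) = 5
n1-1-2 (Gita): min(7, 10, -7, -15) = -15
n1-1-3 (Gita): min(7, 10, -14) = -14
n1-1 (Alice): max(5, -15, -14) = 5
n1-2-1 (Gita): min(-18, -16) = -18
n1-2-2 (Gita): min(-7, -13, 18) = -13
n1-2 (Alice): max(-18, -13) = -13
n1 (Gita): min(5, -13) = -13
n2-1-1 (Gita): min(-15, 4) = -15
n2-1-2 (Gita): min(-1, 11, -16) = -16
n2-1 (Alice): max(-15, -16) = -15
n2-2-1 (Gita): min(-10, 0) = -10
n2-2-2 (Gita): min(-16, 17) = -16
n2-2 (Alice): max(-10, -16) = -10
n2 (Gita): min(-15, -10) = -15
n0 (Alice): max(-13, -15) = -13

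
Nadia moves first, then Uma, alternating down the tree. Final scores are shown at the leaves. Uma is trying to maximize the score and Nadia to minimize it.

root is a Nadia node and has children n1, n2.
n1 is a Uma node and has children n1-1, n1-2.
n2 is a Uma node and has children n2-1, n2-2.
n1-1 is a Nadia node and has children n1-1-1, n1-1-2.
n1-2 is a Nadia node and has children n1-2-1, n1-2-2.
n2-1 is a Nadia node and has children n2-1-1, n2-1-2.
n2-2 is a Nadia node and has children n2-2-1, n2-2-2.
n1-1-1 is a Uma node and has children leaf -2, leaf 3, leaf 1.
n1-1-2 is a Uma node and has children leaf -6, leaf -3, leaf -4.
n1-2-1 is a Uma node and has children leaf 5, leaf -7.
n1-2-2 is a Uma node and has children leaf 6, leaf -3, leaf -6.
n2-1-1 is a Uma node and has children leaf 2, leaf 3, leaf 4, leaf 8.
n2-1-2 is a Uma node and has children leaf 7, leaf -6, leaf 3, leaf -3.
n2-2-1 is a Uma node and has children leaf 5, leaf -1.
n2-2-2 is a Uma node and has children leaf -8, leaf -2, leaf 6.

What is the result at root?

5

n1-1-1 (Uma): max(-2, 3, 1) = 3
n1-1-2 (Uma): max(-6, -3, -4) = -3
n1-1 (Nadia): min(3, -3) = -3
n1-2-1 (Uma): max(5, -7) = 5
n1-2-2 (Uma): max(6, -3, -6) = 6
n1-2 (Nadia): min(5, 6) = 5
n1 (Uma): max(-3, 5) = 5
n2-1-1 (Uma): max(2, 3, 4, 8) = 8
n2-1-2 (Uma): max(7, -6, 3, -3) = 7
n2-1 (Nadia): min(8, 7) = 7
n2-2-1 (Uma): max(5, -1) = 5
n2-2-2 (Uma): max(-8, -2, 6) = 6
n2-2 (Nadia): min(5, 6) = 5
n2 (Uma): max(7, 5) = 7
root (Nadia): min(5, 7) = 5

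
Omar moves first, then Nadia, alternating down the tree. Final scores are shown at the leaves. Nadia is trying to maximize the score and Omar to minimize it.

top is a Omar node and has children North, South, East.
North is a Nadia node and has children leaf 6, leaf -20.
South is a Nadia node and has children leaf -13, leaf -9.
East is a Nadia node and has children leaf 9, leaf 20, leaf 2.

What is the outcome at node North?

6

North (Nadia): max(6, -20) = 6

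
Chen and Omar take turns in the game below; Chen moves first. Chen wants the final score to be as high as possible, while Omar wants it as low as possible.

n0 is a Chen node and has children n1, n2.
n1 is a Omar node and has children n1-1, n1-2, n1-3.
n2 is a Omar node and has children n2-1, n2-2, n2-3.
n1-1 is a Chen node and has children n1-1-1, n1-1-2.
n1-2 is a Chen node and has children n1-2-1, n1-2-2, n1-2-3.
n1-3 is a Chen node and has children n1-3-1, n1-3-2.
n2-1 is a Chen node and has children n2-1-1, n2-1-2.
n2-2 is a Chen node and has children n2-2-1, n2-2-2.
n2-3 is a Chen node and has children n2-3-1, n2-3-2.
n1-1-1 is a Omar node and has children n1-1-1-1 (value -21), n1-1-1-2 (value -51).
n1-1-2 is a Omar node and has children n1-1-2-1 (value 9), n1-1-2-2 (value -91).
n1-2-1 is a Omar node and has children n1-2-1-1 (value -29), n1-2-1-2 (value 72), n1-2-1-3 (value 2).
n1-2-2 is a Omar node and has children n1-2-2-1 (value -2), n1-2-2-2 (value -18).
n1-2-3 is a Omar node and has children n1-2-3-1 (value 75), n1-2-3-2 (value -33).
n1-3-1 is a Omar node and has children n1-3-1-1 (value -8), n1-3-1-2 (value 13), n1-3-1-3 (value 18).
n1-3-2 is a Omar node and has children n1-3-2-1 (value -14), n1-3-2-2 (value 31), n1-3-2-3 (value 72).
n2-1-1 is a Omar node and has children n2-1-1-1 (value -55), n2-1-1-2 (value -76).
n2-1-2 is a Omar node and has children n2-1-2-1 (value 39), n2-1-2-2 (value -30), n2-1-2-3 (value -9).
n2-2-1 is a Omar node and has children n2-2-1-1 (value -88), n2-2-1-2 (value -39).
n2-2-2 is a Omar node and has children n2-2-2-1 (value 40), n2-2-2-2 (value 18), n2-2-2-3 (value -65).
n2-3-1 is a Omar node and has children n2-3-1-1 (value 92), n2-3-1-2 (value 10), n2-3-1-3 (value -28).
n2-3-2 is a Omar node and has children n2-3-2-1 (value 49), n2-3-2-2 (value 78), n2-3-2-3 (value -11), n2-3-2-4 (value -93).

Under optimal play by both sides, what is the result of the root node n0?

n1-1-1 (Omar): min(-21, -51) = -51
n1-1-2 (Omar): min(9, -91) = -91
n1-1 (Chen): max(-51, -91) = -51
n1-2-1 (Omar): min(-29, 72, 2) = -29
n1-2-2 (Omar): min(-2, -18) = -18
n1-2-3 (Omar): min(75, -33) = -33
n1-2 (Chen): max(-29, -18, -33) = -18
n1-3-1 (Omar): min(-8, 13, 18) = -8
n1-3-2 (Omar): min(-14, 31, 72) = -14
n1-3 (Chen): max(-8, -14) = -8
n1 (Omar): min(-51, -18, -8) = -51
n2-1-1 (Omar): min(-55, -76) = -76
n2-1-2 (Omar): min(39, -30, -9) = -30
n2-1 (Chen): max(-76, -30) = -30
n2-2-1 (Omar): min(-88, -39) = -88
n2-2-2 (Omar): min(40, 18, -65) = -65
n2-2 (Chen): max(-88, -65) = -65
n2-3-1 (Omar): min(92, 10, -28) = -28
n2-3-2 (Omar): min(49, 78, -11, -93) = -93
n2-3 (Chen): max(-28, -93) = -28
n2 (Omar): min(-30, -65, -28) = -65
n0 (Chen): max(-51, -65) = -51

-51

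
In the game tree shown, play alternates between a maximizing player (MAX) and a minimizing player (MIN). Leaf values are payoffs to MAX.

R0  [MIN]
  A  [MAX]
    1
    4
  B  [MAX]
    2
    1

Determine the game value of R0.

2

A (MAX): max(1, 4) = 4
B (MAX): max(2, 1) = 2
R0 (MIN): min(4, 2) = 2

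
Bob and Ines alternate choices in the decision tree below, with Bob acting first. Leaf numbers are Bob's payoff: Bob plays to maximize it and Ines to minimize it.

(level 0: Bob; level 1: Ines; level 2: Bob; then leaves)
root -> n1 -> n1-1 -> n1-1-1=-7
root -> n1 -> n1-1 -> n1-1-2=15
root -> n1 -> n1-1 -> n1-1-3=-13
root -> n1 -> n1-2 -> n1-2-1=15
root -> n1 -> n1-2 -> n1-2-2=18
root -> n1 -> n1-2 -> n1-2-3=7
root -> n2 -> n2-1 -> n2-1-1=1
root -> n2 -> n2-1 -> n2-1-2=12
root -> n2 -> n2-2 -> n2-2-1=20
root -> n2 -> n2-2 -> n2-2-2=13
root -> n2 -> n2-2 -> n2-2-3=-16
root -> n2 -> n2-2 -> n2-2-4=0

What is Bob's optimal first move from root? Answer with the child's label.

n1-1 (Bob): max(-7, 15, -13) = 15
n1-2 (Bob): max(15, 18, 7) = 18
n1 (Ines): min(15, 18) = 15
n2-1 (Bob): max(1, 12) = 12
n2-2 (Bob): max(20, 13, -16, 0) = 20
n2 (Ines): min(12, 20) = 12
root (Bob): max(15, 12) = 15
Bob at root wants the highest of {n1=15, n2=12}, so chooses n1.

n1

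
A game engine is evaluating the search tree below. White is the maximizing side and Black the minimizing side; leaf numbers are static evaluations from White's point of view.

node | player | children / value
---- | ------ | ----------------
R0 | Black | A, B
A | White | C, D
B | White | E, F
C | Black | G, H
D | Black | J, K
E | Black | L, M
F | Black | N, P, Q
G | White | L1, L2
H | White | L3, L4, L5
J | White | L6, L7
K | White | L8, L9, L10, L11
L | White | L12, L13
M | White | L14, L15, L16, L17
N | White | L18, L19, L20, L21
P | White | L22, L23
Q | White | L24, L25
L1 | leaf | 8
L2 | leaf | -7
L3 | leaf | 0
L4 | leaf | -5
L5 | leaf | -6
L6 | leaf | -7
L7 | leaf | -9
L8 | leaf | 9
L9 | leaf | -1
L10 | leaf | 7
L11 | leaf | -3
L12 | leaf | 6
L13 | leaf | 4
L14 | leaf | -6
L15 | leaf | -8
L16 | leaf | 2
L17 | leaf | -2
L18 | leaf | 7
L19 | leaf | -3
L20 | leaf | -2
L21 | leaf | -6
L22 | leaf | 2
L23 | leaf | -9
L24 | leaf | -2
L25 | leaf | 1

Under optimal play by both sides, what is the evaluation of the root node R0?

G (White): max(8, -7) = 8
H (White): max(0, -5, -6) = 0
C (Black): min(8, 0) = 0
J (White): max(-7, -9) = -7
K (White): max(9, -1, 7, -3) = 9
D (Black): min(-7, 9) = -7
A (White): max(0, -7) = 0
L (White): max(6, 4) = 6
M (White): max(-6, -8, 2, -2) = 2
E (Black): min(6, 2) = 2
N (White): max(7, -3, -2, -6) = 7
P (White): max(2, -9) = 2
Q (White): max(-2, 1) = 1
F (Black): min(7, 2, 1) = 1
B (White): max(2, 1) = 2
R0 (Black): min(0, 2) = 0

0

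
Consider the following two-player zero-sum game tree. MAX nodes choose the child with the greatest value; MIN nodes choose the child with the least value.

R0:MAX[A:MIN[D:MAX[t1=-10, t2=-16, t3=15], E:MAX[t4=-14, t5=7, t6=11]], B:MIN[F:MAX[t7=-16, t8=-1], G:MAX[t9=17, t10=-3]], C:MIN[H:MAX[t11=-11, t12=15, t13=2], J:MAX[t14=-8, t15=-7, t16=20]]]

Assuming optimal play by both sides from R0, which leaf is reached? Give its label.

D (MAX): max(-10, -16, 15) = 15
E (MAX): max(-14, 7, 11) = 11
A (MIN): min(15, 11) = 11
F (MAX): max(-16, -1) = -1
G (MAX): max(17, -3) = 17
B (MIN): min(-1, 17) = -1
H (MAX): max(-11, 15, 2) = 15
J (MAX): max(-8, -7, 20) = 20
C (MIN): min(15, 20) = 15
R0 (MAX): max(11, -1, 15) = 15
At R0, MAX picks C (highest: 15).
At C, MIN picks H (lowest: 15).
At H, MAX picks t12 (highest: 15).
Terminal value 15.

t12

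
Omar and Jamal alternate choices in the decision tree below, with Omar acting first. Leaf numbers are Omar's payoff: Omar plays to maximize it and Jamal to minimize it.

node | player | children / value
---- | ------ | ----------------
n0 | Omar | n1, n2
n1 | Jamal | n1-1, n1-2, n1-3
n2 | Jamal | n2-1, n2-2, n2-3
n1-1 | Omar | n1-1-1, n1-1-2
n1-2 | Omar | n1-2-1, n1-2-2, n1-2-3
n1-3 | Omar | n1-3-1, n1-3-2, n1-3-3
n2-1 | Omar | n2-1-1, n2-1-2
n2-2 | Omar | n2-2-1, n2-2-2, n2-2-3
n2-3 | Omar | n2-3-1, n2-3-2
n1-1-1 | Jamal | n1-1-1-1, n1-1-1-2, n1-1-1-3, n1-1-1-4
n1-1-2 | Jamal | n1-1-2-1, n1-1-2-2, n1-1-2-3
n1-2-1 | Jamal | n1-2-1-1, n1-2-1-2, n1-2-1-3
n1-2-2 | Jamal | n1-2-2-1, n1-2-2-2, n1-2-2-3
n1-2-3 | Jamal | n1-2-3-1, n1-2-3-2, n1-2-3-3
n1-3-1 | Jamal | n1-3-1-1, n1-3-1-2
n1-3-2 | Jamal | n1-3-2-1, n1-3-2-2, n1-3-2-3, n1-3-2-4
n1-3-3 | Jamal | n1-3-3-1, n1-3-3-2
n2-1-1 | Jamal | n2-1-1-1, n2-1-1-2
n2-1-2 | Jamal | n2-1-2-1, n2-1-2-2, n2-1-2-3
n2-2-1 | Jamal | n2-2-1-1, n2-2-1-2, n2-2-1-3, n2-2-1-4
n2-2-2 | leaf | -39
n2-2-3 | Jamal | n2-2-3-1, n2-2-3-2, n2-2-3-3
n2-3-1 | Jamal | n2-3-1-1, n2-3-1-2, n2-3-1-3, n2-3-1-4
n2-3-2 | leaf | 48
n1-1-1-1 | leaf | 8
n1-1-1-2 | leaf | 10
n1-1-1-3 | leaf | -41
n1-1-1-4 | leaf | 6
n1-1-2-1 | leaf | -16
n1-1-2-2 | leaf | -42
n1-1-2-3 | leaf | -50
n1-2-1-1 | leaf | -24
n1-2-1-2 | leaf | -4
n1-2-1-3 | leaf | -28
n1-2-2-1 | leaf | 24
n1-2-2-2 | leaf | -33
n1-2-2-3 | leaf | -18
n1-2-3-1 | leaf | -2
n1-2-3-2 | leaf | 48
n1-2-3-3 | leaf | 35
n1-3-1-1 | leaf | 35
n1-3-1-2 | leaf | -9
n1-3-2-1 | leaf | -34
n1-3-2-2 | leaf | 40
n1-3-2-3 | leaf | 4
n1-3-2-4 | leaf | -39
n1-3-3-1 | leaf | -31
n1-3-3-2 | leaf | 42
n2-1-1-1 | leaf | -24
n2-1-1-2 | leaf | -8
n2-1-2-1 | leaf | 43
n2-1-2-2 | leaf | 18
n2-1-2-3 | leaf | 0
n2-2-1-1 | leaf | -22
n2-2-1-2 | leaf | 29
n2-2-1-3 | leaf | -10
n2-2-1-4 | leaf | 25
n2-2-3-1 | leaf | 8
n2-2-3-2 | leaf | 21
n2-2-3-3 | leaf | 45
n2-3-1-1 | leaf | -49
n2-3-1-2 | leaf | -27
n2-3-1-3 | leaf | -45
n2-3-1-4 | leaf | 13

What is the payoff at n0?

n1-1-1 (Jamal): min(8, 10, -41, 6) = -41
n1-1-2 (Jamal): min(-16, -42, -50) = -50
n1-1 (Omar): max(-41, -50) = -41
n1-2-1 (Jamal): min(-24, -4, -28) = -28
n1-2-2 (Jamal): min(24, -33, -18) = -33
n1-2-3 (Jamal): min(-2, 48, 35) = -2
n1-2 (Omar): max(-28, -33, -2) = -2
n1-3-1 (Jamal): min(35, -9) = -9
n1-3-2 (Jamal): min(-34, 40, 4, -39) = -39
n1-3-3 (Jamal): min(-31, 42) = -31
n1-3 (Omar): max(-9, -39, -31) = -9
n1 (Jamal): min(-41, -2, -9) = -41
n2-1-1 (Jamal): min(-24, -8) = -24
n2-1-2 (Jamal): min(43, 18, 0) = 0
n2-1 (Omar): max(-24, 0) = 0
n2-2-1 (Jamal): min(-22, 29, -10, 25) = -22
n2-2-3 (Jamal): min(8, 21, 45) = 8
n2-2 (Omar): max(-22, -39, 8) = 8
n2-3-1 (Jamal): min(-49, -27, -45, 13) = -49
n2-3 (Omar): max(-49, 48) = 48
n2 (Jamal): min(0, 8, 48) = 0
n0 (Omar): max(-41, 0) = 0

0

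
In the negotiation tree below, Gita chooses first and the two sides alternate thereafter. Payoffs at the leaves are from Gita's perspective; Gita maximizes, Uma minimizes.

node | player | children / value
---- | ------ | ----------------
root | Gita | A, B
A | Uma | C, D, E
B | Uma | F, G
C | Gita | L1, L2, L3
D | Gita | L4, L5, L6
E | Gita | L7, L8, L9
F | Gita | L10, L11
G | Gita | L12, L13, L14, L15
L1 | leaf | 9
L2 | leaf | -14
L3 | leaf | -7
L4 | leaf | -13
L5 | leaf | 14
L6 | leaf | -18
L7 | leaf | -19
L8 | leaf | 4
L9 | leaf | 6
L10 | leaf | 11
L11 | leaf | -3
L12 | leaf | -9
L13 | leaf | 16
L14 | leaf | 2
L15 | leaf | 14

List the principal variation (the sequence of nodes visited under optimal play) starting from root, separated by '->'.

root -> B -> F -> L10

C (Gita): max(9, -14, -7) = 9
D (Gita): max(-13, 14, -18) = 14
E (Gita): max(-19, 4, 6) = 6
A (Uma): min(9, 14, 6) = 6
F (Gita): max(11, -3) = 11
G (Gita): max(-9, 16, 2, 14) = 16
B (Uma): min(11, 16) = 11
root (Gita): max(6, 11) = 11
At root, Gita picks B (highest: 11).
At B, Uma picks F (lowest: 11).
At F, Gita picks L10 (highest: 11).
Terminal value 11.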